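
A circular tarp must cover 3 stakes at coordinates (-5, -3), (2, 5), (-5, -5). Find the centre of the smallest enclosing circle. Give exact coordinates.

(-1.5, 0)

Call the three points A, B, C in the order given.
Side lengths²: AB² = 113, AC² = 4, BC² = 149.
Since BC² = 149 ≥ 113 + 4 = 117, the angle opposite BC is not acute, so the smallest enclosing circle has BC as diameter.
Centre = midpoint of BC = (-1.5, 0), r² = 149/4 = 37.25.
Centre = (-1.5, 0).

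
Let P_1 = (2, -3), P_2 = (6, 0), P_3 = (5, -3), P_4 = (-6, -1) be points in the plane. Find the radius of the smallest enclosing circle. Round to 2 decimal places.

6.02

By Welzl's lemma the MEC is supported by two points (diametrically opposite) or three points (on a circumcircle).
The farthest pair is P_2–P_4 with squared distance 145. The circle on this segment as diameter has centre (0, -0.5) and r² = 145/4 = 36.25.
Check P_1: distance² to centre = 10.25 ≤ 36.25, so it lies inside.
All remaining points lie in this disk, and no smaller disk contains both endpoints, so this is the minimum enclosing circle.
r = √(36.25) ≈ 6.02.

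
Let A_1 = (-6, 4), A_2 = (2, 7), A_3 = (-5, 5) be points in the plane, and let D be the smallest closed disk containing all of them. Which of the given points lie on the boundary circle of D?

Side lengths²: A_1A_2² = 73, A_1A_3² = 2, A_2A_3² = 53.
Since A_1A_2² = 73 ≥ 53 + 2 = 55, the angle opposite A_1A_2 is not acute, so the smallest enclosing circle has A_1A_2 as diameter.
Centre = midpoint of A_1A_2 = (-2, 5.5), r² = 73/4 = 18.25.
The points at distance exactly r from the centre are A_1, A_2 — 2 points.

A_1, A_2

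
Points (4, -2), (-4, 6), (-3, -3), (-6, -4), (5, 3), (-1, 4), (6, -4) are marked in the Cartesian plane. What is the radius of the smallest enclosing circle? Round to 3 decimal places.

7.211

By Welzl's lemma the MEC is supported by two points (diametrically opposite) or three points (on a circumcircle).
The minimum enclosing circle is determined by three boundary points: (-4, 6), (-6, -4), (6, -4).
Their circumcentre is (0, 0) with r² = 52.
The farthest remaining point (5, 3) is at distance² 34 ≤ 52.
r = √52 ≈ 7.211.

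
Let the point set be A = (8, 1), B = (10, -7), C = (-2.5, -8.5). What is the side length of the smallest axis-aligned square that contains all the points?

12.5

The bounding box has width 12.5 and height 9.5.
An axis-aligned square enclosing the set must have side ≥ max(width, height).
So the minimum side is max(12.5, 9.5) = 12.5.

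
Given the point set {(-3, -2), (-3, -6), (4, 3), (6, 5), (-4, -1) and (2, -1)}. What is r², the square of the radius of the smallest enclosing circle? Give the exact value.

50.5

The farthest pair is (-3, -6)–(6, 5) with squared distance 202. The circle on this segment as diameter has centre (1.5, -0.5) and r² = 202/4 = 50.5.
Check (-3, -2): distance² to centre = 22.5 ≤ 50.5, so it lies inside.
All remaining points lie in this disk, and no smaller disk contains both endpoints, so this is the minimum enclosing circle.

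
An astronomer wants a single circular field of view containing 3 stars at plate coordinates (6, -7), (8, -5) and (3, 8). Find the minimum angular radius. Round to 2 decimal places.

7.65

Call the three points A, B, C in the order given.
Side lengths²: AB² = 8, AC² = 234, BC² = 194.
Since AC² = 234 ≥ 194 + 8 = 202, the angle opposite AC is not acute, so the smallest enclosing circle has AC as diameter.
Centre = midpoint of AC = (4.5, 0.5), r² = 234/4 = 58.5.
r = √(58.5) ≈ 7.65.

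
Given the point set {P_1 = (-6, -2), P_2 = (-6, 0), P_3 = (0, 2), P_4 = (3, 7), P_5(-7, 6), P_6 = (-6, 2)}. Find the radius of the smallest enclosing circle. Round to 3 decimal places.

By Welzl's lemma the MEC is supported by two points (diametrically opposite) or three points (on a circumcircle).
The minimum enclosing circle is determined by three boundary points: P_1, P_4, P_5.
Their circumcentre is (-29/18, 47/18) with r² = 6565/162.
The farthest remaining point P_2 is at distance² 4225/162 ≤ 6565/162.
r = √(6565/162) ≈ 6.366.

6.366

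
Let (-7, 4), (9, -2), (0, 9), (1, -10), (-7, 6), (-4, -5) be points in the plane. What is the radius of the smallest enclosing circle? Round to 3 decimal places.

By Welzl's lemma the MEC is supported by two points (diametrically opposite) or three points (on a circumcircle).
The minimum enclosing circle is determined by three boundary points: (0, 9), (1, -10), (-7, 6).
Their circumcentre is (-1/17, -9/17) with r² = 26245/289.
The farthest remaining point (9, -2) is at distance² 24341/289 ≤ 26245/289.
r = √(26245/289) ≈ 9.530.

9.530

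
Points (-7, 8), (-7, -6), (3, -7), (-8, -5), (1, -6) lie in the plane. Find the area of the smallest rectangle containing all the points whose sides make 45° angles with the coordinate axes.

175

In coordinates u = x + y, v = x − y the rectangle is axis-aligned; the map (x,y)→(u,v) scales areas by 2.
u-values: 1, -13, -4, -13, -5; range = 1 − (-13) = 14.
v-values: -15, -1, 10, -3, 7; range = 10 − (-15) = 25.
Area = (14 × 25) / 2 = 175.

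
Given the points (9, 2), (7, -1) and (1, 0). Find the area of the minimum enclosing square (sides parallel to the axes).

64

The bounding box has width 8 and height 3.
An axis-aligned square enclosing the set must have side ≥ max(width, height).
So the minimum side is max(8, 3) = 8.
Area = 8² = 64.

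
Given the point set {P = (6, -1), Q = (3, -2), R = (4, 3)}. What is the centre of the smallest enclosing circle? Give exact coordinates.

(27/7, 3/7)

Side lengths²: PQ² = 10, PR² = 20, QR² = 26.
Since QR² = 26 < 20 + 10 = 30, the triangle is acute, so the smallest enclosing circle is the circumcircle.
Circumcentre = (27/7, 3/7), r² = 325/49.
Centre = (27/7, 3/7).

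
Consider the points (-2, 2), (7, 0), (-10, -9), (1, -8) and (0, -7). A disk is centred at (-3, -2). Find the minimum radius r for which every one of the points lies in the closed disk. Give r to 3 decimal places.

10.198

The required radius is the distance from (-3, -2) to the farthest point.
Squared distances: 17, 104, 98, 52, 34.
Maximum is 104, attained at (7, 0).
r = √104 ≈ 10.198.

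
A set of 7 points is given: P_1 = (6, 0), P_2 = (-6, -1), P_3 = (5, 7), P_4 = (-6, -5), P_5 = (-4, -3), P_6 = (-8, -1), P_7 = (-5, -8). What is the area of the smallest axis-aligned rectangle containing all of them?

210

x ranges over [-8, 6], width 14.
y ranges over [-8, 7], height 15.
Area = 14 × 15 = 210.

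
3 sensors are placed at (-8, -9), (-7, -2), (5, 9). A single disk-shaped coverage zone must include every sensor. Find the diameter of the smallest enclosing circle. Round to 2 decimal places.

22.20

Call the three points A, B, C in the order given.
Side lengths²: AB² = 50, AC² = 493, BC² = 265.
Since AC² = 493 ≥ 265 + 50 = 315, the angle opposite AC is not acute, so the smallest enclosing circle has AC as diameter.
Centre = midpoint of AC = (-1.5, 0), r² = 493/4 = 123.25.
Diameter = 2r = 2√(123.25) ≈ 22.20.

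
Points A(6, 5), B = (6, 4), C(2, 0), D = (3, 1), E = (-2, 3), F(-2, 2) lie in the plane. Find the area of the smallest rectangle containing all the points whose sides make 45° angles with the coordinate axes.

38.5

In coordinates u = x + y, v = x − y the rectangle is axis-aligned; the map (x,y)→(u,v) scales areas by 2.
u-values: 11, 10, 2, 4, 1, 0; range = 11 − 0 = 11.
v-values: 1, 2, 2, 2, -5, -4; range = 2 − (-5) = 7.
Area = (11 × 7) / 2 = 38.5.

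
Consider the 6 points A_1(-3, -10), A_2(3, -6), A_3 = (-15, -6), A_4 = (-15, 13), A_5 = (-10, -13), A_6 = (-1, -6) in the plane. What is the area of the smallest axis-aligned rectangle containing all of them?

468

x ranges over [-15, 3], width 18.
y ranges over [-13, 13], height 26.
Area = 18 × 26 = 468.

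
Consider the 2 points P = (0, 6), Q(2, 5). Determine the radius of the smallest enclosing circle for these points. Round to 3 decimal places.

1.118

The smallest circle enclosing two points has them as diameter endpoints.
Centre = midpoint = (1, 5.5); r² = |PQ|²/4 = 5/4 = 1.25.
r = √(1.25) ≈ 1.118.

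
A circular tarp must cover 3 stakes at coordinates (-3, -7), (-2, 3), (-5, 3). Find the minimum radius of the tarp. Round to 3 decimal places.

5.124

Call the three points A, B, C in the order given.
Side lengths²: AB² = 101, AC² = 104, BC² = 9.
Since AC² = 104 < 101 + 9 = 110, the triangle is acute, so the smallest enclosing circle is the circumcircle.
Circumcentre = (-3.5, -1.9), r² = 26.26.
r = √(26.26) ≈ 5.124.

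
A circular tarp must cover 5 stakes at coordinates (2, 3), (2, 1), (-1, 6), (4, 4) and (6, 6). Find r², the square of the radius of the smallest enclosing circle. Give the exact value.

13.94

The minimum enclosing circle of a finite set is fixed by two of the points (as a diameter) or three (as a circumcircle).
The minimum enclosing circle is determined by three boundary points: (2, 1), (-1, 6), (6, 6).
Their circumcentre is (2.5, 4.7) with r² = 13.94.
The farthest remaining point (2, 3) is at distance² 3.14 ≤ 13.94.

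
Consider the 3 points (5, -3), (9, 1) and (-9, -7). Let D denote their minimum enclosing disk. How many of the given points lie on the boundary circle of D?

Call the three points A, B, C in the order given.
Side lengths²: AB² = 32, AC² = 212, BC² = 388.
Since BC² = 388 ≥ 212 + 32 = 244, the angle opposite BC is not acute, so the smallest enclosing circle has BC as diameter.
Centre = midpoint of BC = (0, -3), r² = 388/4 = 97.
The points at distance exactly r from the centre are (9, 1), (-9, -7) — 2 points.

2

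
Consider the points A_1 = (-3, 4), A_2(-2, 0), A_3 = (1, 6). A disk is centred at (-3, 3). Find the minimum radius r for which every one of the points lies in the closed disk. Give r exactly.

The required radius is the distance from (-3, 3) to the farthest point.
Squared distances: 1, 10, 25.
Maximum is 25, attained at A_3.
r = √25 = 5.

5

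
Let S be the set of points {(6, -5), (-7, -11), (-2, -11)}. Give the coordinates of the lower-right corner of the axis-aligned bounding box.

x-range [-7, 6], y-range [-11, -5].
The lower-right corner is (6, -11).

(6, -11)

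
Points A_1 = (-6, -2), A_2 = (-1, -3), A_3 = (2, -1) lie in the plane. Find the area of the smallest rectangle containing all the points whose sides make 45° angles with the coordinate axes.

In coordinates u = x + y, v = x − y the rectangle is axis-aligned; the map (x,y)→(u,v) scales areas by 2.
u-values: -8, -4, 1; range = 1 − (-8) = 9.
v-values: -4, 2, 3; range = 3 − (-4) = 7.
Area = (9 × 7) / 2 = 31.5.

31.5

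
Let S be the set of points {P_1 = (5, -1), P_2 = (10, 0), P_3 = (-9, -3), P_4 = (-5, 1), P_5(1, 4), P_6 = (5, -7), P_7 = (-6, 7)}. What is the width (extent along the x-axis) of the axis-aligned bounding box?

max x = 10, min x = -9, so width = 19.

19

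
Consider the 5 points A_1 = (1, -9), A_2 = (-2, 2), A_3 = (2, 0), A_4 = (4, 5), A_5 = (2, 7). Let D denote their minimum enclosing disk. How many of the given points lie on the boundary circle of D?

A smallest enclosing disk is always determined by at most three of the input points on its boundary.
The farthest pair is A_1–A_5 with squared distance 257. The circle on this segment as diameter has centre (1.5, -1) and r² = 257/4 = 64.25.
Check A_2: distance² to centre = 21.25 ≤ 64.25, so it lies inside.
All remaining points lie in this disk, and no smaller disk contains both endpoints, so this is the minimum enclosing circle.
The points at distance exactly r from the centre are A_1, A_5 — 2 points.

2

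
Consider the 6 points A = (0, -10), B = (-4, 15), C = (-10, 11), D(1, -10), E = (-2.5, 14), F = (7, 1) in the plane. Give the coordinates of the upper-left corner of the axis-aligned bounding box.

(-10, 15)

x-range [-10, 7], y-range [-10, 15].
The upper-left corner is (-10, 15).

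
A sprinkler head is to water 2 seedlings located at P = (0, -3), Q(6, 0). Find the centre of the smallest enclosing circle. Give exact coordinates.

The smallest circle enclosing two points has them as diameter endpoints.
Centre = midpoint = (3, -1.5); r² = |PQ|²/4 = 45/4 = 11.25.
Centre = (3, -1.5).

(3, -1.5)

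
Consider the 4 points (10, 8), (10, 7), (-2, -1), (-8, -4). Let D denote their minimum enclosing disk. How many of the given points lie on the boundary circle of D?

2

A smallest enclosing disk is always determined by at most three of the input points on its boundary.
The farthest pair is (10, 8)–(-8, -4) with squared distance 468. The circle on this segment as diameter has centre (1, 2) and r² = 468/4 = 117.
Check (10, 7): distance² to centre = 106 ≤ 117, so it lies inside.
All remaining points lie in this disk, and no smaller disk contains both endpoints, so this is the minimum enclosing circle.
The points at distance exactly r from the centre are (10, 8), (-8, -4) — 2 points.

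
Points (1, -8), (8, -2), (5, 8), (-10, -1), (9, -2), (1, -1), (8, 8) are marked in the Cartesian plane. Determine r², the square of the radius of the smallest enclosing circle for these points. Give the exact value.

103.7

By Welzl's lemma the MEC is supported by two points (diametrically opposite) or three points (on a circumcircle).
The minimum enclosing circle is determined by three boundary points: (1, -8), (-10, -1), (8, 8).
Their circumcentre is (-0.3, 2.1) with r² = 103.7.
The farthest remaining point (9, -2) is at distance² 103.3 ≤ 103.7.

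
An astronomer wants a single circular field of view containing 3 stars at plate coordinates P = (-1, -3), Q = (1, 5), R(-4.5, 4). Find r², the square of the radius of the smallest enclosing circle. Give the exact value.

Side lengths²: PQ² = 68, PR² = 61.25, QR² = 31.25.
Since PQ² = 68 < 61.25 + 31.25 = 92.5, the triangle is acute, so the smallest enclosing circle is the circumcircle.
Circumcentre = (-7/6, 31/24), r² = 10625/576.

10625/576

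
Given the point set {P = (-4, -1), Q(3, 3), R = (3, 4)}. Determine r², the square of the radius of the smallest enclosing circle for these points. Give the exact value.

18.5

Side lengths²: PQ² = 65, PR² = 74, QR² = 1.
Since PR² = 74 ≥ 65 + 1 = 66, the angle opposite PR is not acute, so the smallest enclosing circle has PR as diameter.
Centre = midpoint of PR = (-0.5, 1.5), r² = 74/4 = 18.5.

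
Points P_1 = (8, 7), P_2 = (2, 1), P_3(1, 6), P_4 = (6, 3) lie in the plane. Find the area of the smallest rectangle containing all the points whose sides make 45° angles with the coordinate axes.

48

In coordinates u = x + y, v = x − y the rectangle is axis-aligned; the map (x,y)→(u,v) scales areas by 2.
u-values: 15, 3, 7, 9; range = 15 − 3 = 12.
v-values: 1, 1, -5, 3; range = 3 − (-5) = 8.
Area = (12 × 8) / 2 = 48.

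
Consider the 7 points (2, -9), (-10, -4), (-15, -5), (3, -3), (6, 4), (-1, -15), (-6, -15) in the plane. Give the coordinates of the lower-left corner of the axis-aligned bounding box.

(-15, -15)

x-range [-15, 6], y-range [-15, 4].
The lower-left corner is (-15, -15).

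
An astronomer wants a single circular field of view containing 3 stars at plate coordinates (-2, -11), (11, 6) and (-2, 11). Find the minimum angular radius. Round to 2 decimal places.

Call the three points A, B, C in the order given.
Side lengths²: AB² = 458, AC² = 484, BC² = 194.
Since AC² = 484 < 458 + 194 = 652, the triangle is acute, so the smallest enclosing circle is the circumcircle.
Circumcentre = (16/13, 0), r² = 22213/169.
r = √(22213/169) ≈ 11.46.

11.46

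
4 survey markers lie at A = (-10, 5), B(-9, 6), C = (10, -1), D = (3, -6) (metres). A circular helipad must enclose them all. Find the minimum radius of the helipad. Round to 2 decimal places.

10.44

By Welzl's lemma the MEC is supported by two points (diametrically opposite) or three points (on a circumcircle).
The farthest pair is A–C with squared distance 436. The circle on this segment as diameter has centre (0, 2) and r² = 436/4 = 109.
Check B: distance² to centre = 97 ≤ 109, so it lies inside.
All remaining points lie in this disk, and no smaller disk contains both endpoints, so this is the minimum enclosing circle.
r = √109 ≈ 10.44.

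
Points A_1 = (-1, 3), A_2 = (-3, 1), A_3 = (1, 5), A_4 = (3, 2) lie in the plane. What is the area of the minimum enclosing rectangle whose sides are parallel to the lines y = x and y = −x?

20

In coordinates u = x + y, v = x − y the rectangle is axis-aligned; the map (x,y)→(u,v) scales areas by 2.
u-values: 2, -2, 6, 5; range = 6 − (-2) = 8.
v-values: -4, -4, -4, 1; range = 1 − (-4) = 5.
Area = (8 × 5) / 2 = 20.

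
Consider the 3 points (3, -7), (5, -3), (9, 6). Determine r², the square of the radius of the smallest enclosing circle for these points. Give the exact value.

Call the three points A, B, C in the order given.
Side lengths²: AB² = 20, AC² = 205, BC² = 97.
Since AC² = 205 ≥ 97 + 20 = 117, the angle opposite AC is not acute, so the smallest enclosing circle has AC as diameter.
Centre = midpoint of AC = (6, -0.5), r² = 205/4 = 51.25.

51.25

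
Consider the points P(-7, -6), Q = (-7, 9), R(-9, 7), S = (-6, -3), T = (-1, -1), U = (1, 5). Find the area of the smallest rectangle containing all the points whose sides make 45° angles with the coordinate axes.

In coordinates u = x + y, v = x − y the rectangle is axis-aligned; the map (x,y)→(u,v) scales areas by 2.
u-values: -13, 2, -2, -9, -2, 6; range = 6 − (-13) = 19.
v-values: -1, -16, -16, -3, 0, -4; range = 0 − (-16) = 16.
Area = (19 × 16) / 2 = 152.

152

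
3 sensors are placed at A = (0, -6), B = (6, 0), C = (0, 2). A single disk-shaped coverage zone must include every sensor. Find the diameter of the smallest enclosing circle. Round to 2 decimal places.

Side lengths²: AB² = 72, AC² = 64, BC² = 40.
Since AB² = 72 < 64 + 40 = 104, the triangle is acute, so the smallest enclosing circle is the circumcircle.
Circumcentre = (2, -2), r² = 20.
Diameter = 2r = 2√20 ≈ 8.94.

8.94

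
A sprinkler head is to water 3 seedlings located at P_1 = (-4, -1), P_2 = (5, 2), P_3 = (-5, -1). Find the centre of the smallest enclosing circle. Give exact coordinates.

Side lengths²: P_1P_2² = 90, P_1P_3² = 1, P_2P_3² = 109.
Since P_2P_3² = 109 ≥ 90 + 1 = 91, the angle opposite P_2P_3 is not acute, so the smallest enclosing circle has P_2P_3 as diameter.
Centre = midpoint of P_2P_3 = (0, 0.5), r² = 109/4 = 27.25.
Centre = (0, 0.5).

(0, 0.5)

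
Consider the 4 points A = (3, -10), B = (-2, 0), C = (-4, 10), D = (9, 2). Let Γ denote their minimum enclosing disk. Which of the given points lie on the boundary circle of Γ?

A smallest enclosing disk is always determined by at most three of the input points on its boundary.
The farthest pair is A–C with squared distance 449. The circle on this segment as diameter has centre (-0.5, 0) and r² = 449/4 = 112.25.
Check B: distance² to centre = 2.25 ≤ 112.25, so it lies inside.
All remaining points lie in this disk, and no smaller disk contains both endpoints, so this is the minimum enclosing circle.
The points at distance exactly r from the centre are A, C — 2 points.

A, C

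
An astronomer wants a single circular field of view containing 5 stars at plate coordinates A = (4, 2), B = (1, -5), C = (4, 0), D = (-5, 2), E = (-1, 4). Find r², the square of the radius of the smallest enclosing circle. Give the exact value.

The minimum enclosing circle of a finite set is fixed by two of the points (as a diameter) or three (as a circumcircle).
The minimum enclosing circle is determined by three boundary points: A, B, D.
Their circumcentre is (-0.5, -3/14) with r² = 2465/98.
The farthest remaining point C is at distance² 1989/98 ≤ 2465/98.

2465/98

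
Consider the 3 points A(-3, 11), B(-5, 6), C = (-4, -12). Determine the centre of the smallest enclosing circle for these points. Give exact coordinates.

(-3.5, -0.5)

Side lengths²: AB² = 29, AC² = 530, BC² = 325.
Since AC² = 530 ≥ 325 + 29 = 354, the angle opposite AC is not acute, so the smallest enclosing circle has AC as diameter.
Centre = midpoint of AC = (-3.5, -0.5), r² = 530/4 = 132.5.
Centre = (-3.5, -0.5).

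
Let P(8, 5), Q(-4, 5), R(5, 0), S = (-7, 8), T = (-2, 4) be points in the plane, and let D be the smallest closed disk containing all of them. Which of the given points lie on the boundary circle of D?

The minimum enclosing circle is determined by three boundary points: P, R, S.
Their circumcentre is (3/7, 43/7) with r² = 2873/49.
The farthest remaining point Q is at distance² 1025/49 ≤ 2873/49.
The points at distance exactly r from the centre are P, R, S — 3 points.

P, R, S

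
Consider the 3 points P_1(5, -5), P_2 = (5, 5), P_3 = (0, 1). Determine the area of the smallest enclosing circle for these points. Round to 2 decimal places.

78.57

Side lengths²: P_1P_2² = 100, P_1P_3² = 61, P_2P_3² = 41.
Since P_1P_2² = 100 < 61 + 41 = 102, the triangle is acute, so the smallest enclosing circle is the circumcircle.
Circumcentre = (4.9, 0), r² = 25.01.
Area = π·r² = π·25.01 ≈ 78.57.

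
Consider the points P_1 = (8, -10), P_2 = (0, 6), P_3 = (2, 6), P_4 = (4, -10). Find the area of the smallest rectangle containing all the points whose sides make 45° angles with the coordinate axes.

168

In coordinates u = x + y, v = x − y the rectangle is axis-aligned; the map (x,y)→(u,v) scales areas by 2.
u-values: -2, 6, 8, -6; range = 8 − (-6) = 14.
v-values: 18, -6, -4, 14; range = 18 − (-6) = 24.
Area = (14 × 24) / 2 = 168.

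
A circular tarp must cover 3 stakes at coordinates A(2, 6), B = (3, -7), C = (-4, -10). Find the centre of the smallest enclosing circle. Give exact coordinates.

(-1, -2)

Side lengths²: AB² = 170, AC² = 292, BC² = 58.
Since AC² = 292 ≥ 170 + 58 = 228, the angle opposite AC is not acute, so the smallest enclosing circle has AC as diameter.
Centre = midpoint of AC = (-1, -2), r² = 292/4 = 73.
Centre = (-1, -2).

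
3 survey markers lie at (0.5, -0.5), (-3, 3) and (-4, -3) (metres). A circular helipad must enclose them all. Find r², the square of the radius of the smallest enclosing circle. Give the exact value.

Call the three points A, B, C in the order given.
Side lengths²: AB² = 24.5, AC² = 26.5, BC² = 37.
Since BC² = 37 < 26.5 + 24.5 = 51, the triangle is acute, so the smallest enclosing circle is the circumcircle.
Circumcentre = (-37/14, -1/7), r² = 1961/196.

1961/196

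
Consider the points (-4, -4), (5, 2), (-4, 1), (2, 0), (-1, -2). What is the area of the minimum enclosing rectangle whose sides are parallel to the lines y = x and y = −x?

In coordinates u = x + y, v = x − y the rectangle is axis-aligned; the map (x,y)→(u,v) scales areas by 2.
u-values: -8, 7, -3, 2, -3; range = 7 − (-8) = 15.
v-values: 0, 3, -5, 2, 1; range = 3 − (-5) = 8.
Area = (15 × 8) / 2 = 60.

60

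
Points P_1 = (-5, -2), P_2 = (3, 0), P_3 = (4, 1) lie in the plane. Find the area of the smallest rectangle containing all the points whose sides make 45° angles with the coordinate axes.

In coordinates u = x + y, v = x − y the rectangle is axis-aligned; the map (x,y)→(u,v) scales areas by 2.
u-values: -7, 3, 5; range = 5 − (-7) = 12.
v-values: -3, 3, 3; range = 3 − (-3) = 6.
Area = (12 × 6) / 2 = 36.

36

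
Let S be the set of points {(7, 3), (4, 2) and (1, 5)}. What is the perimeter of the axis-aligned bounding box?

Width = max x − min x = 7 − 1 = 6.
Height = max y − min y = 5 − 2 = 3.
Perimeter = 2(6 + 3) = 18.

18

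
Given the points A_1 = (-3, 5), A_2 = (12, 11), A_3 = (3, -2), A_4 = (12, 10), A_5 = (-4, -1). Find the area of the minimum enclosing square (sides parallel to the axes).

256

The bounding box has width 16 and height 13.
An axis-aligned square enclosing the set must have side ≥ max(width, height).
So the minimum side is max(16, 13) = 16.
Area = 16² = 256.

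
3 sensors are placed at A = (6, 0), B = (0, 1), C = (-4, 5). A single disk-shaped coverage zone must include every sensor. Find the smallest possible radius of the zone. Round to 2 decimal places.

Side lengths²: AB² = 37, AC² = 125, BC² = 32.
Since AC² = 125 ≥ 37 + 32 = 69, the angle opposite AC is not acute, so the smallest enclosing circle has AC as diameter.
Centre = midpoint of AC = (1, 2.5), r² = 125/4 = 31.25.
r = √(31.25) ≈ 5.59.

5.59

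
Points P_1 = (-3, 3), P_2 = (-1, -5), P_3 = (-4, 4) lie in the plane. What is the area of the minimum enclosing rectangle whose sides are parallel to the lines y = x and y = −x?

36

In coordinates u = x + y, v = x − y the rectangle is axis-aligned; the map (x,y)→(u,v) scales areas by 2.
u-values: 0, -6, 0; range = 0 − (-6) = 6.
v-values: -6, 4, -8; range = 4 − (-8) = 12.
Area = (6 × 12) / 2 = 36.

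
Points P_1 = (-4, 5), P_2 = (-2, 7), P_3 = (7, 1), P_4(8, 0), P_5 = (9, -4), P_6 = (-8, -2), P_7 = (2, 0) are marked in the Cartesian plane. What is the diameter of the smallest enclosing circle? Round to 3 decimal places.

By Welzl's lemma the MEC is supported by two points (diametrically opposite) or three points (on a circumcircle).
The minimum enclosing circle is determined by three boundary points: P_2, P_5, P_6.
Their circumcentre is (0.7, -1.3) with r² = 76.18.
The farthest remaining point P_1 is at distance² 61.78 ≤ 76.18.
Diameter = 2r = 2√(76.18) ≈ 17.456.

17.456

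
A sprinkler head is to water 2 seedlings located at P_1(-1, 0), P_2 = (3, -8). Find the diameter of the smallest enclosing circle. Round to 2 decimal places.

The smallest circle enclosing two points has them as diameter endpoints.
Centre = midpoint = (1, -4); r² = |P_1P_2|²/4 = 80/4 = 20.
Diameter = 2r = 2√20 ≈ 8.94.

8.94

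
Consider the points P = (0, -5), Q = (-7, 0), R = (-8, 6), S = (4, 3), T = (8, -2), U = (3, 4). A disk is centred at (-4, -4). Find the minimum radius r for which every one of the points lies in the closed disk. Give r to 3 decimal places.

12.166

The required radius is the distance from (-4, -4) to the farthest point.
Squared distances: 17, 25, 116, 113, 148, 113.
Maximum is 148, attained at T.
r = √148 ≈ 12.166.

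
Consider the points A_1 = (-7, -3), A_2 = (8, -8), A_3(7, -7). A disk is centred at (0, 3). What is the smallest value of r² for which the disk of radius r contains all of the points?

The required radius is the distance from (0, 3) to the farthest point.
Squared distances: 85, 185, 149.
Maximum is 185, attained at A_2.

185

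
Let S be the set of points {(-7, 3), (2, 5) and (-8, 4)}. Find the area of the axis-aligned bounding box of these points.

20

x ranges over [-8, 2], width 10.
y ranges over [3, 5], height 2.
Area = 10 × 2 = 20.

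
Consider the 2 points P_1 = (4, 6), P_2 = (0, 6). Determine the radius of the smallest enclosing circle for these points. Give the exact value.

2

The smallest circle enclosing two points has them as diameter endpoints.
Centre = midpoint = (2, 6); r² = |P_1P_2|²/4 = 16/4 = 4.
r = √4 = 2.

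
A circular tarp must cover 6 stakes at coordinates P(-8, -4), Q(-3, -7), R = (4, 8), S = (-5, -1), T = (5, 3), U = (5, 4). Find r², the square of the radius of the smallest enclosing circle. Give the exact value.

The minimum enclosing circle of a finite set is fixed by two of the points (as a diameter) or three (as a circumcircle).
The minimum enclosing circle is determined by three boundary points: P, Q, R.
Their circumcentre is (-1.375, 1.375) with r² = 72.78125.
The farthest remaining point U is at distance² 47.53125 ≤ 72.78125.

72.78125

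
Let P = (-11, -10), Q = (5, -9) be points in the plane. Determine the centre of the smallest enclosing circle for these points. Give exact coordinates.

The smallest circle enclosing two points has them as diameter endpoints.
Centre = midpoint = (-3, -9.5); r² = |PQ|²/4 = 257/4 = 64.25.
Centre = (-3, -9.5).

(-3, -9.5)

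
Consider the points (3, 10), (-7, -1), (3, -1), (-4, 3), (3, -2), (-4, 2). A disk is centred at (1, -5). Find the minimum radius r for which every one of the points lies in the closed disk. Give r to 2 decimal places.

15.13

The required radius is the distance from (1, -5) to the farthest point.
Squared distances: 229, 80, 20, 89, 13, 74.
Maximum is 229, attained at (3, 10).
r = √229 ≈ 15.13.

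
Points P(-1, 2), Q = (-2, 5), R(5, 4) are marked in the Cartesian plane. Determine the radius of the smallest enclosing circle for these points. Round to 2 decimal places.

3.54

Side lengths²: PQ² = 10, PR² = 40, QR² = 50.
Since QR² = 50 ≥ 40 + 10 = 50, the angle opposite QR is not acute, so the smallest enclosing circle has QR as diameter.
Centre = midpoint of QR = (1.5, 4.5), r² = 50/4 = 12.5.
r = √(12.5) ≈ 3.54.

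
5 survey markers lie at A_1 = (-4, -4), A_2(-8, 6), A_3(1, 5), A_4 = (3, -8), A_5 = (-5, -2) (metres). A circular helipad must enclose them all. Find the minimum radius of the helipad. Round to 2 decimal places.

A smallest enclosing disk is always determined by at most three of the input points on its boundary.
The farthest pair is A_2–A_4 with squared distance 317. The circle on this segment as diameter has centre (-2.5, -1) and r² = 317/4 = 79.25.
Check A_1: distance² to centre = 11.25 ≤ 79.25, so it lies inside.
All remaining points lie in this disk, and no smaller disk contains both endpoints, so this is the minimum enclosing circle.
r = √(79.25) ≈ 8.90.

8.90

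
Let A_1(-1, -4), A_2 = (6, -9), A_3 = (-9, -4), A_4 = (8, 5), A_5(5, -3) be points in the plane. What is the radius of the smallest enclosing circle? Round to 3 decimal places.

9.775

The minimum enclosing circle is determined by three boundary points: A_2, A_3, A_4.
Their circumcentre is (7/22, -23/22) with r² = 23125/242.
The farthest remaining point A_5 is at distance² 6229/242 ≤ 23125/242.
r = √(23125/242) ≈ 9.775.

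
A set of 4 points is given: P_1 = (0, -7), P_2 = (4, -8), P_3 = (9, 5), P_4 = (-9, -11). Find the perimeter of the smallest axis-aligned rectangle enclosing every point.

Width = max x − min x = 9 − (-9) = 18.
Height = max y − min y = 5 − (-11) = 16.
Perimeter = 2(18 + 16) = 68.

68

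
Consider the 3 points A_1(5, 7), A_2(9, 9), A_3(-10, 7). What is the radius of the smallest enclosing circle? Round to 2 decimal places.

9.55

Side lengths²: A_1A_2² = 20, A_1A_3² = 225, A_2A_3² = 365.
Since A_2A_3² = 365 ≥ 225 + 20 = 245, the angle opposite A_2A_3 is not acute, so the smallest enclosing circle has A_2A_3 as diameter.
Centre = midpoint of A_2A_3 = (-0.5, 8), r² = 365/4 = 91.25.
r = √(91.25) ≈ 9.55.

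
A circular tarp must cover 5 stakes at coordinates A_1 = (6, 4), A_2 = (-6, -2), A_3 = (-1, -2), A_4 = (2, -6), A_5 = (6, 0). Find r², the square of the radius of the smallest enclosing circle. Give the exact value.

A smallest enclosing disk is always determined by at most three of the input points on its boundary.
The minimum enclosing circle is determined by three boundary points: A_1, A_2, A_4.
Their circumcentre is (0.25, 0.5) with r² = 45.3125.
The farthest remaining point A_5 is at distance² 33.3125 ≤ 45.3125.

45.3125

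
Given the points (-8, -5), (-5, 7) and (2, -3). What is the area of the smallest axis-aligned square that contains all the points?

The bounding box has width 10 and height 12.
An axis-aligned square enclosing the set must have side ≥ max(width, height).
So the minimum side is max(10, 12) = 12.
Area = 12² = 144.

144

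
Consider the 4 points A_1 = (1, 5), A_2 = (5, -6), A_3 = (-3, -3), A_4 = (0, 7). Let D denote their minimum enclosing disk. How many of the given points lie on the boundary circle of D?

2

The minimum enclosing circle of a finite set is fixed by two of the points (as a diameter) or three (as a circumcircle).
The farthest pair is A_2–A_4 with squared distance 194. The circle on this segment as diameter has centre (2.5, 0.5) and r² = 194/4 = 48.5.
Check A_1: distance² to centre = 22.5 ≤ 48.5, so it lies inside.
All remaining points lie in this disk, and no smaller disk contains both endpoints, so this is the minimum enclosing circle.
The points at distance exactly r from the centre are A_2, A_4 — 2 points.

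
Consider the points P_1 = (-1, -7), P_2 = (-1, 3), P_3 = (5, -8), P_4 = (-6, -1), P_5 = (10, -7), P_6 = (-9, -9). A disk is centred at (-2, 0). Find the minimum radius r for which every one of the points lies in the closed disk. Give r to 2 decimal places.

The required radius is the distance from (-2, 0) to the farthest point.
Squared distances: 50, 10, 113, 17, 193, 130.
Maximum is 193, attained at P_5.
r = √193 ≈ 13.89.

13.89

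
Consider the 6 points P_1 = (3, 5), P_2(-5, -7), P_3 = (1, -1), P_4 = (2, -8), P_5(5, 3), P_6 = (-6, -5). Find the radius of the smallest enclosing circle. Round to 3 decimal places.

7.226

A smallest enclosing disk is always determined by at most three of the input points on its boundary.
The minimum enclosing circle is determined by three boundary points: P_1, P_2, P_4.
Their circumcentre is (-14/23, -29/23) with r² = 27625/529.
The farthest remaining point P_5 is at distance² 26245/529 ≤ 27625/529.
r = √(27625/529) ≈ 7.226.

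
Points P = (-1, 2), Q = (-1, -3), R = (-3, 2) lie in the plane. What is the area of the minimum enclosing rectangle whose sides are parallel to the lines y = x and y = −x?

In coordinates u = x + y, v = x − y the rectangle is axis-aligned; the map (x,y)→(u,v) scales areas by 2.
u-values: 1, -4, -1; range = 1 − (-4) = 5.
v-values: -3, 2, -5; range = 2 − (-5) = 7.
Area = (5 × 7) / 2 = 17.5.

17.5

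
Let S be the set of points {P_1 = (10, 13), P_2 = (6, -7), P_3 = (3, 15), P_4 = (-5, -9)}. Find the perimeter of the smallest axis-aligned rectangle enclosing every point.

Width = max x − min x = 10 − (-5) = 15.
Height = max y − min y = 15 − (-9) = 24.
Perimeter = 2(15 + 24) = 78.

78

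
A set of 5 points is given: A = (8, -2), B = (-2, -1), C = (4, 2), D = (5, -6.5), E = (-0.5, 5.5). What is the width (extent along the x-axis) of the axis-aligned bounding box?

max x = 8, min x = -2, so width = 10.

10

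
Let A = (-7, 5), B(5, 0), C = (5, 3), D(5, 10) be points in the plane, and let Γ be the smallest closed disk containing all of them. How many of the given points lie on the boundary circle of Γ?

3

By Welzl's lemma the MEC is supported by two points (diametrically opposite) or three points (on a circumcircle).
The minimum enclosing circle is determined by three boundary points: A, B, D.
Their circumcentre is (1/24, 5) with r² = 28561/576.
The farthest remaining point C is at distance² 16465/576 ≤ 28561/576.
The points at distance exactly r from the centre are A, B, D — 3 points.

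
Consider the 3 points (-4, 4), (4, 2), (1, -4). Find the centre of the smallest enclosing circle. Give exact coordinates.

Call the three points A, B, C in the order given.
Side lengths²: AB² = 68, AC² = 89, BC² = 45.
Since AC² = 89 < 68 + 45 = 113, the triangle is acute, so the smallest enclosing circle is the circumcircle.
Circumcentre = (-11/18, 5/9), r² = 7565/324.
Centre = (-11/18, 5/9).

(-11/18, 5/9)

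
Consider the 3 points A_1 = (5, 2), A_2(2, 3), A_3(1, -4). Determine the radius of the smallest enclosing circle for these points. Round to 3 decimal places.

3.665

Side lengths²: A_1A_2² = 10, A_1A_3² = 52, A_2A_3² = 50.
Since A_1A_3² = 52 < 50 + 10 = 60, the triangle is acute, so the smallest enclosing circle is the circumcircle.
Circumcentre = (27/11, -7/11), r² = 1625/121.
r = √(1625/121) ≈ 3.665.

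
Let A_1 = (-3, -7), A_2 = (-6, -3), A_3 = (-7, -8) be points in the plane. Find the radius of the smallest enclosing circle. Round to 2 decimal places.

2.77

Side lengths²: A_1A_2² = 25, A_1A_3² = 17, A_2A_3² = 26.
Since A_2A_3² = 26 < 25 + 17 = 42, the triangle is acute, so the smallest enclosing circle is the circumcircle.
Circumcentre = (-207/38, -217/38), r² = 5525/722.
r = √(5525/722) ≈ 2.77.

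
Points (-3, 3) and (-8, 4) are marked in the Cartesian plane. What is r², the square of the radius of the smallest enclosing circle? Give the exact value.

6.5

The smallest circle enclosing two points has them as diameter endpoints.
Centre = midpoint = (-5.5, 3.5); r² = |(-3, 3)−(-8, 4)|²/4 = 26/4 = 6.5.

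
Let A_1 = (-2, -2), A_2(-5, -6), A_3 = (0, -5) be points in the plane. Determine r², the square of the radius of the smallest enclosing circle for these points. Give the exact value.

Side lengths²: A_1A_2² = 25, A_1A_3² = 13, A_2A_3² = 26.
Since A_2A_3² = 26 < 25 + 13 = 38, the triangle is acute, so the smallest enclosing circle is the circumcircle.
Circumcentre = (-91/34, -157/34), r² = 4225/578.

4225/578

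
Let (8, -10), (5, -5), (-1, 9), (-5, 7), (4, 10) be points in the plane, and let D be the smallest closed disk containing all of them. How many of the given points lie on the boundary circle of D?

3

A smallest enclosing disk is always determined by at most three of the input points on its boundary.
The minimum enclosing circle is determined by three boundary points: (8, -10), (-5, 7), (4, 10).
Their circumcentre is (2.5625, -0.6875) with r² = 116.2890625.
The farthest remaining point (-1, 9) is at distance² 106.5390625 ≤ 116.2890625.
The points at distance exactly r from the centre are (8, -10), (-5, 7), (4, 10) — 3 points.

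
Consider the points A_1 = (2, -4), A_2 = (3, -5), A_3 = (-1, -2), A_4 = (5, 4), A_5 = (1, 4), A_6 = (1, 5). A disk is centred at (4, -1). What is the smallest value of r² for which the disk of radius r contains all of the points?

45

The required radius is the distance from (4, -1) to the farthest point.
Squared distances: 13, 17, 26, 26, 34, 45.
Maximum is 45, attained at A_6.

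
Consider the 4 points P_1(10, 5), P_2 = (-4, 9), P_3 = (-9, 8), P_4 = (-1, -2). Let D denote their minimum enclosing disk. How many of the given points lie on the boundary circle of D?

The farthest pair is P_1–P_3 with squared distance 370. The circle on this segment as diameter has centre (0.5, 6.5) and r² = 370/4 = 92.5.
Check P_2: distance² to centre = 26.5 ≤ 92.5, so it lies inside.
All remaining points lie in this disk, and no smaller disk contains both endpoints, so this is the minimum enclosing circle.
The points at distance exactly r from the centre are P_1, P_3 — 2 points.

2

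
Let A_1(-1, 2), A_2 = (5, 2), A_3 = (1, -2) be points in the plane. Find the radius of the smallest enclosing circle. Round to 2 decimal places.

Side lengths²: A_1A_2² = 36, A_1A_3² = 20, A_2A_3² = 32.
Since A_1A_2² = 36 < 32 + 20 = 52, the triangle is acute, so the smallest enclosing circle is the circumcircle.
Circumcentre = (2, 1), r² = 10.
r = √10 ≈ 3.16.

3.16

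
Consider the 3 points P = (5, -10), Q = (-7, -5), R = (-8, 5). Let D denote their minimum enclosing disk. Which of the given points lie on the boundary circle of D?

P, R

Side lengths²: PQ² = 169, PR² = 394, QR² = 101.
Since PR² = 394 ≥ 169 + 101 = 270, the angle opposite PR is not acute, so the smallest enclosing circle has PR as diameter.
Centre = midpoint of PR = (-1.5, -2.5), r² = 394/4 = 98.5.
The points at distance exactly r from the centre are P, R — 2 points.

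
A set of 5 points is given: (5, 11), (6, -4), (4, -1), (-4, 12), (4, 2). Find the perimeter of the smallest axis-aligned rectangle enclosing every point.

Width = max x − min x = 6 − (-4) = 10.
Height = max y − min y = 12 − (-4) = 16.
Perimeter = 2(10 + 16) = 52.

52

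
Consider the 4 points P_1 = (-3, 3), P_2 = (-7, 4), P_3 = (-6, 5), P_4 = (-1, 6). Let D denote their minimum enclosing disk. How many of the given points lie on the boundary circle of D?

2

A smallest enclosing disk is always determined by at most three of the input points on its boundary.
The farthest pair is P_2–P_4 with squared distance 40. The circle on this segment as diameter has centre (-4, 5) and r² = 40/4 = 10.
Check P_1: distance² to centre = 5 ≤ 10, so it lies inside.
All remaining points lie in this disk, and no smaller disk contains both endpoints, so this is the minimum enclosing circle.
The points at distance exactly r from the centre are P_2, P_4 — 2 points.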